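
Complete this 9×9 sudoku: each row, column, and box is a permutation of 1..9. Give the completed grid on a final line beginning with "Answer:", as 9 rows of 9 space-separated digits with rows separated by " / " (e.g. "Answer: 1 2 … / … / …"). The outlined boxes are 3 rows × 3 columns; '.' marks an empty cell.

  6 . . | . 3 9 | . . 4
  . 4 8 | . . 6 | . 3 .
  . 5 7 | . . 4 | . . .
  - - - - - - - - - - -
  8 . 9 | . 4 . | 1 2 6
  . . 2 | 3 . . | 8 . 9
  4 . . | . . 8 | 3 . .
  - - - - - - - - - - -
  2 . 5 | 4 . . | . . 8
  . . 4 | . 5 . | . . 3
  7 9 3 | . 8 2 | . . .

Step 1. [r8c1∈{1}] r8c1's peers cover all but 1, so r8c1=1.
Step 2. [r8c6∈{7}] r8c6 is down to just 7, so r8c6=7.
Step 3. [r7c2∈{6}] nothing but 6 survives at r7c2 ⇒ r7c2=6.
Step 4. [r8c7∈{2,6,9}] across row 8, 2 lands solely at r8c7. So r8c7=2.
Step 5. [r1c3∈{1}] r1c3 has the single candidate 1, so r1c3=1.
Step 6. [r5c5∈{1,6,7}] row 5 places 6 nowhere but r5c5 ⇒ r5c5=6.
Step 7. [r9c7∈{4,5,6}] in col 7, 4 fits only at r9c7 ⇒ r9c7=4.
Step 8. [r4c6∈{5}] nothing but 5 survives at r4c6, so r4c6=5.
Step 9. [r4c4∈{7}] r4c4's peers cover all but 7, so r4c4=7.
Step 10. [r5c6∈{1}] r5c6 is down to just 1 ⇒ r5c6=1.
Step 11. [r2c5∈{1,2,7}] 7 has one home in col 5: r2c5. So r2c5=7.
Step 12. [r6c9∈{5,7}] col 9 places 7 nowhere but r6c9 ⇒ r6c9=7.
Step 13. [r6c8∈{5}] only 5 remains possible at r6c8. So r6c8=5.
Step 14. [r2c1∈{9}] only 9 remains possible at r2c1, so r2c1=9.
Step 15. [r2c7∈{5}] r2c7 is down to just 5, so r2c7=5.
Step 16. [r1c4∈{2,5,8}] row 1 places 5 nowhere but r1c4 ⇒ r1c4=5.
Step 17. [r3c4∈{1,2,8}] in col 4, 8 fits only at r3c4 ⇒ r3c4=8.
Step 18. [r1c7∈{7}] r1c7's peers cover all but 7. So r1c7=7.
Step 19. [r7c7∈{9}] r7c7 has the single candidate 9, so r7c7=9.
Step 20. [r8c8∈{6}] only 6 remains possible at r8c8 ⇒ r8c8=6.
Step 21. [r9c8∈{1}] r9c8's peers cover all but 1 ⇒ r9c8=1.
Step 22. [r2c4∈{1,2}] across col 4, 1 lands solely at r2c4 ⇒ r2c4=1.
Step 23. [r6c4∈{2,9}] r6c4 is the only open cell in col 4 admitting 2. So r6c4=2.
Step 24. [r3c9∈{1,2}] row 3 places 1 nowhere but r3c9 ⇒ r3c9=1.
Step 25. [r4c2∈{3}] r4c2's peers cover all but 3, so r4c2=3.
Step 26. [r7c6∈{3}] nothing but 3 survives at r7c6, so r7c6=3.
Step 27. [r3c7∈{6}] nothing but 6 survives at r3c7, so r3c7=6.
Step 28. [r1c2∈{2}] r1c2's peers cover all but 2, so r1c2=2.
Step 29. [r3c8∈{9}] r3c8's peers cover all but 9 ⇒ r3c8=9.
Step 30. [r8c4∈{9}] r8c4 has the single candidate 9. So r8c4=9.
Step 31. [r1c8∈{8}] r1c8 has the single candidate 8 ⇒ r1c8=8.
Step 32. [r6c5∈{9}] r6c5's peers cover all but 9 ⇒ r6c5=9.
Step 33. [r5c1∈{5}] only 5 remains possible at r5c1. So r5c1=5.
Step 34. [r2c9∈{2}] r2c9's peers cover all but 2, so r2c9=2.
Step 35. [r7c8∈{7}] r7c8 is down to just 7. So r7c8=7.
Step 36. [r6c2∈{1}] nothing but 1 survives at r6c2. So r6c2=1.
Step 37. [r7c5∈{1}] nothing but 1 survives at r7c5. So r7c5=1.
Step 38. [r5c8∈{4}] r5c8's peers cover all but 4, so r5c8=4.
Step 39. [r3c5∈{2}] only 2 remains possible at r3c5. So r3c5=2.
Step 40. [r9c9∈{5}] only 5 remains possible at r9c9 ⇒ r9c9=5.
Step 41. [r5c2∈{7}] only 7 remains possible at r5c2, so r5c2=7.
Step 42. [r8c2∈{8}] r8c2 has the single candidate 8, so r8c2=8.
Step 43. [r6c3∈{6}] nothing but 6 survives at r6c3 ⇒ r6c3=6.
Step 44. [r3c1∈{3}] r3c1 has the single candidate 3 ⇒ r3c1=3.
Step 45. [r9c4∈{6}] only 6 remains possible at r9c4. So r9c4=6.

Answer: 6 2 1 5 3 9 7 8 4 / 9 4 8 1 7 6 5 3 2 / 3 5 7 8 2 4 6 9 1 / 8 3 9 7 4 5 1 2 6 / 5 7 2 3 6 1 8 4 9 / 4 1 6 2 9 8 3 5 7 / 2 6 5 4 1 3 9 7 8 / 1 8 4 9 5 7 2 6 3 / 7 9 3 6 8 2 4 1 5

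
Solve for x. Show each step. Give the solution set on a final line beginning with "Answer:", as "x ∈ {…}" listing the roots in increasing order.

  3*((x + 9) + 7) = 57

Step 1. [3*((x + 9) + 7) = 57] leading coefficient 3: divide by 3, so div: (x + 9) + 7 = 19.
Step 2. [(x + 9) + 7 = 19] subtract 7: x sits inside (… + 7), so sub: x + 9 = 12.
Step 3. [x + 9 = 12] the outer +9 inverts by subtracting 9. So sub: x = 3.

Answer: x ∈ {3}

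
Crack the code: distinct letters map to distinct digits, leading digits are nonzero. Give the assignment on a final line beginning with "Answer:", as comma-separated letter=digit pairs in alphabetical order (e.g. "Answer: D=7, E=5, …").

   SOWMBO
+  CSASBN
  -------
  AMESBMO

Step 1. [col 1: O + N ≡ O (mod 10)] column 1: given nothing yet, carry-in 0, and all letters distinct, none taken yet, O+N≡O (mod 10) forces N=0. So N=0.
Step 2. [col 1: O + N ≡ O (mod 10)] several values work for O in column 1 (O + N ≡ O (mod 10), carry-in 0); try O=9 ⇒ O=9.
Step 3. [col 2: B + B ≡ M (mod 10)] column 2 (B + B ≡ M (mod 10), carry-in 0) doesn't pin B yet; pick B=2 and continue, so B=2.
Step 4. [A] A is the leading digit of a 7-digit sum of two 6-digit numbers; the final carry is exactly 1 ⇒ A=1.
Step 5. [col 2: B + B ≡ M (mod 10)] column 2: given B=2, carry-in 0, and digits 0,1,2,9 already taken and all letters distinct, B+B≡M (mod 10) forces M=4. So M=4.
Step 6. [col 3: M + S ≡ B (mod 10)] column 3 reads M+S+carry(0)=B with M=4, B=2; with digits 0,1,2,4,9 already taken and all letters distinct, the only value for S is 8, so S=8.
Step 7. [col 4: W + A ≡ S (mod 10)] column 4 reads W+A+carry(1)=S with A=1, S=8; with digits 0,1,2,4,8,9 already taken and all letters distinct, the only value for W is 6. So W=6.
Step 8. [col 5: O + S ≡ E (mod 10)] column 5: given O=9, S=8, carry-in 0, and digits 0,1,2,4,6,8,9 already taken and all letters distinct, O+S≡E (mod 10) forces E=7, so E=7.
Step 9. [col 6: S + C ≡ M (mod 10)] column 6: given S=8, M=4, carry-in 1, and digits 0,1,2,4,6,7,8,9 already taken and all letters distinct, S+C≡M (mod 10) forces C=5, so C=5.

Answer: A=1, B=2, C=5, E=7, M=4, N=0, O=9, S=8, W=6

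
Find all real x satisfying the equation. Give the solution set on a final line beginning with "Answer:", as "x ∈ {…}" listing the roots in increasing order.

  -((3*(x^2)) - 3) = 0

Step 1. [-((3*(x^2)) - 3) = 0] flip signs both sides, so neg: (3*(x^2)) - 3 = 0.
Step 2. [(3*(x^2)) - 3 = 0] common factor 3 (LHS and 0) — divide through, so factor: (x^2) - 1 = 0.
Step 3. [(x^2) - 1 = 0] 1 comes off first (add 1) ⇒ sub: x^2 = 1.
Step 4. [x^2 = 1] √ both sides: 1 ≥ 0 gives two branches, so sqrt: x = 1 or -1.

Answer: x ∈ {-1, 1}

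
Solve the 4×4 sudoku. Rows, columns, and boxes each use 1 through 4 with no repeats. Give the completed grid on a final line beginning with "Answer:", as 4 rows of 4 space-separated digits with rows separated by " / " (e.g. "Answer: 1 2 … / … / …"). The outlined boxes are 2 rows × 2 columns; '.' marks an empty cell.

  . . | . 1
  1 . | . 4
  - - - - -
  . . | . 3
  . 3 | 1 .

Step 1. [r2c2∈{2}] r2c2 has the single candidate 2, so r2c2=2.
Step 2. [r4c1∈{2,4}] across row 4, 4 lands solely at r4c1, so r4c1=4.
Step 3. [r1c3∈{2,3}] row 1 places 2 nowhere but r1c3 ⇒ r1c3=2.
Step 4. [r1c2∈{4}] r1c2's peers cover all but 4. So r1c2=4.
Step 5. [r4c4∈{2}] r4c4's peers cover all but 2. So r4c4=2.
Step 6. [r3c3∈{4}] r3c3 has the single candidate 4, so r3c3=4.
Step 7. [r3c1∈{2}] only 2 remains possible at r3c1 ⇒ r3c1=2.
Step 8. [r2c3∈{3}] r2c3's peers cover all but 3. So r2c3=3.
Step 9. [r1c1∈{3}] nothing but 3 survives at r1c1 ⇒ r1c1=3.
Step 10. [r3c2∈{1}] r3c2 is down to just 1. So r3c2=1.

Answer: 3 4 2 1 / 1 2 3 4 / 2 1 4 3 / 4 3 1 2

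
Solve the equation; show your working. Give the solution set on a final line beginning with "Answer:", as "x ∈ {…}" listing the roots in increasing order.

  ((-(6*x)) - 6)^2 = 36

Step 1. [((-(6*x)) - 6)^2 = 36] 36 ≥ 0, LHS is (·)² — take ±√ ⇒ sqrt: (-(6*x)) - 6 = 6 or -6.
Step 2. [(-(6*x)) - 6 = 6 or -6] -6 is outermost — add 6 both sides, so sub: -(6*x) = 12 or 0.
Step 3. [-(6*x) = 12 or 0] flip signs both sides, so neg: 6*x = -12 or 0.
Step 4. [6*x = -12 or 0] leading coefficient 6: divide by 6, so div: x = -2 or 0.

Answer: x ∈ {-2, 0}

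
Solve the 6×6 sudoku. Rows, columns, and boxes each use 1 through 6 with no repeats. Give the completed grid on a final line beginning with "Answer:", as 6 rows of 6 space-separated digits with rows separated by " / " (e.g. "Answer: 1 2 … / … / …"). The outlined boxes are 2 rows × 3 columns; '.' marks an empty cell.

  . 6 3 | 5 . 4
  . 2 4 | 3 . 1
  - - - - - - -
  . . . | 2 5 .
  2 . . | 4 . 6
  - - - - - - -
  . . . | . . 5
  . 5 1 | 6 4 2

Step 1. [r5c5∈{1,3}] in box 6, 3 fits only at r5c5, so r5c5=3.
Step 2. [r4c2∈{1,3}] across row 4, 3 lands solely at r4c2, so r4c2=3.
Step 3. [r5c2∈{4}] nothing but 4 survives at r5c2 ⇒ r5c2=4.
Step 4. [r5c1∈{6}] nothing but 6 survives at r5c1, so r5c1=6.
Step 5. [r3c2∈{1}] nothing but 1 survives at r3c2 ⇒ r3c2=1.
Step 6. [r1c1∈{1}] r1c1 is down to just 1 ⇒ r1c1=1.
Step 7. [r5c3∈{2}] only 2 remains possible at r5c3. So r5c3=2.
Step 8. [r2c1∈{5}] r2c1 is down to just 5 ⇒ r2c1=5.
Step 9. [r1c5∈{2}] only 2 remains possible at r1c5, so r1c5=2.
Step 10. [r3c1∈{4}] r3c1's peers cover all but 4 ⇒ r3c1=4.
Step 11. [r2c5∈{6}] r2c5 has the single candidate 6. So r2c5=6.
Step 12. [r3c6∈{3}] r3c6 is down to just 3. So r3c6=3.
Step 13. [r6c1∈{3}] r6c1 is down to just 3 ⇒ r6c1=3.
Step 14. [r4c3∈{5}] r4c3 is down to just 5, so r4c3=5.
Step 15. [r4c5∈{1}] r4c5 has the single candidate 1, so r4c5=1.
Step 16. [r5c4∈{1}] r5c4 has the single candidate 1 ⇒ r5c4=1.
Step 17. [r3c3∈{6}] nothing but 6 survives at r3c3. So r3c3=6.

Answer: 1 6 3 5 2 4 / 5 2 4 3 6 1 / 4 1 6 2 5 3 / 2 3 5 4 1 6 / 6 4 2 1 3 5 / 3 5 1 6 4 2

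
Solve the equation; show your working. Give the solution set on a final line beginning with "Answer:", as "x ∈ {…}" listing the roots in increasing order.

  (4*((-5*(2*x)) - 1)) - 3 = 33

Step 1. [(4*((-5*(2*x)) - 1)) - 3 = 33] peel the -3: add 3 from each side, so sub: 4*((-5*(2*x)) - 1) = 36.
Step 2. [4*((-5*(2*x)) - 1) = 36] divide by the outer 4. So div: (-5*(2*x)) - 1 = 9.
Step 3. [(-5*(2*x)) - 1 = 9] the outer -1 inverts by adding 1, so sub: -5*(2*x) = 10.
Step 4. [-5*(2*x) = 10] -5 out front; divide by -5. So div: 2*x = -2.
Step 5. [2*x = -2] LHS = 2·(…); ÷2 both sides. So div: x = -1.

Answer: x ∈ {-1}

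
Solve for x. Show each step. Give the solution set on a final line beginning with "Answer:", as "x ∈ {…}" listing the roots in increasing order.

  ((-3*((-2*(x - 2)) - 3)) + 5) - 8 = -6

Step 1. [((-3*((-2*(x - 2)) - 3)) + 5) - 8 = -6] -8 is outermost — add 8 both sides, so sub: (-3*((-2*(x - 2)) - 3)) + 5 = 2.
Step 2. [(-3*((-2*(x - 2)) - 3)) + 5 = 2] peel the +5: subtract 5 from each side ⇒ sub: -3*((-2*(x - 2)) - 3) = -3.
Step 3. [-3*((-2*(x - 2)) - 3) = -3] divide by the outer -3 ⇒ div: (-2*(x - 2)) - 3 = 1.
Step 4. [(-2*(x - 2)) - 3 = 1] peel the -3: add 3 from each side ⇒ sub: -2*(x - 2) = 4.
Step 5. [-2*(x - 2) = 4] divide by the outer -2 ⇒ div: x - 2 = -2.
Step 6. [x - 2 = -2] peel the -2: add 2 from each side. So sub: x = 0.

Answer: x ∈ {0}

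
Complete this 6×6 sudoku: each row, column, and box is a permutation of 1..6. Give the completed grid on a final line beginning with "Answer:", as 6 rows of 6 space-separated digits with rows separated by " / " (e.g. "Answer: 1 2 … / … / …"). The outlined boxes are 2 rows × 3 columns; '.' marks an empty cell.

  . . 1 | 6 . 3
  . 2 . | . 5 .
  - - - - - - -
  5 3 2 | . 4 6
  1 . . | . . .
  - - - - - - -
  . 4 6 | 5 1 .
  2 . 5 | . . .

Step 1. [r4c4∈{2,3}] across col 4, 2 lands solely at r4c4, so r4c4=2.
Step 2. [r6c6∈{4}] only 4 remains possible at r6c6 ⇒ r6c6=4.
Step 3. [r2c4∈{1,4}] in col 4, 4 fits only at r2c4. So r2c4=4.
Step 4. [r2c3∈{3}] r2c3 has the single candidate 3. So r2c3=3.
Step 5. [r4c5∈{3}] r4c5 has the single candidate 3, so r4c5=3.
Step 6. [r1c5∈{2}] nothing but 2 survives at r1c5. So r1c5=2.
Step 7. [r2c6∈{1}] r2c6's peers cover all but 1, so r2c6=1.
Step 8. [r3c4∈{1}] nothing but 1 survives at r3c4, so r3c4=1.
Step 9. [r4c2∈{6}] r4c2 is down to just 6. So r4c2=6.
Step 10. [r5c6∈{2}] r5c6's peers cover all but 2 ⇒ r5c6=2.
Step 11. [r6c2∈{1}] nothing but 1 survives at r6c2, so r6c2=1.
Step 12. [r4c3∈{4}] only 4 remains possible at r4c3. So r4c3=4.
Step 13. [r6c4∈{3}] r6c4 has the single candidate 3, so r6c4=3.
Step 14. [r4c6∈{5}] nothing but 5 survives at r4c6. So r4c6=5.
Step 15. [r1c2∈{5}] r1c2 is down to just 5, so r1c2=5.
Step 16. [r6c5∈{6}] nothing but 6 survives at r6c5. So r6c5=6.
Step 17. [r5c1∈{3}] r5c1 has the single candidate 3 ⇒ r5c1=3.
Step 18. [r1c1∈{4}] only 4 remains possible at r1c1. So r1c1=4.
Step 19. [r2c1∈{6}] r2c1's peers cover all but 6. So r2c1=6.

Answer: 4 5 1 6 2 3 / 6 2 3 4 5 1 / 5 3 2 1 4 6 / 1 6 4 2 3 5 / 3 4 6 5 1 2 / 2 1 5 3 6 4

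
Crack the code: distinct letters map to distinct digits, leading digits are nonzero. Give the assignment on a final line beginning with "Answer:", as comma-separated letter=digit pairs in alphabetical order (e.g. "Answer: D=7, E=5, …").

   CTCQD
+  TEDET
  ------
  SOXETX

Step 1. [col 1: D + T ≡ X (mod 10)] several values work for D in column 1 (D + T ≡ X (mod 10), carry-in 0); try D=4. So D=4.
Step 2. [S] S is the leading digit of a 6-digit sum of two 5-digit numbers; the final carry is exactly 1. So S=1.
Step 3. [col 1: D + T ≡ X (mod 10)] no forcing yet in column 1 (carry-in 0); X=6 is free and consistent — try it. So X=6.
Step 4. [col 1: D + T ≡ X (mod 10)] column 1 reads D+T+carry(0)=X with D=4, X=6; with digits 1,4,6 already taken and all letters distinct, the only value for T is 2, so T=2.
Step 5. [col 2: Q + E ≡ T (mod 10)] no forcing yet in column 2 (carry-in 0); Q=9 is free and consistent — try it, so Q=9.
Step 6. [col 2: Q + E ≡ T (mod 10)] column 2 reads Q+E+carry(0)=T with Q=9, T=2; with digits 1,2,4,6,9 already taken and all letters distinct, the only value for E is 3, so E=3.
Step 7. [col 3: C + D ≡ E (mod 10)] from column 3 (D=4, E=3, carry-in 1, digits 1,2,3,4,6,9 already taken and all letters distinct): C must equal 8 ⇒ C=8.
Step 8. [col 5: C + T ≡ O (mod 10)] column 5: given C=8, T=2, carry-in 0, and digits 1,2,3,4,6,8,9 already taken and all letters distinct, C+T≡O (mod 10) forces O=0. So O=0.

Answer: C=8, D=4, E=3, O=0, Q=9, S=1, T=2, X=6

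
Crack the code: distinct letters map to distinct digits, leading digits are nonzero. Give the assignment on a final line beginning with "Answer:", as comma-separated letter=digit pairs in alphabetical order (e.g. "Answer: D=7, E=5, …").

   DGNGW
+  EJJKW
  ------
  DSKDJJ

Step 1. [col 1: W + W ≡ J (mod 10)] W=6 is one option consistent with column 1 (W + W ≡ J (mod 10), carry-in 0) — take it, so W=6.
Step 2. [col 1: W + W ≡ J (mod 10)] from column 1 (W=6, carry-in 0, digits 6 already taken and all letters distinct): J must equal 2 ⇒ J=2.
Step 3. [D] the sum has 6 digits but both addends have 5; that extra leading digit D is the final carry, namely 1. So D=1.
Step 4. [col 2: G + K ≡ J (mod 10)] column 2 (G + K ≡ J (mod 10), carry-in 1) doesn't pin G yet; pick G=4 and continue ⇒ G=4.
Step 5. [col 2: G + K ≡ J (mod 10)] in column 2 we have G+K≡J with carry-in 1; given G=4, J=2 and digits 1,2,4,6 already taken and all letters distinct, that pins K to 7, so K=7.
Step 6. [col 3: N + J ≡ D (mod 10)] column 3 reads N+J+carry(1)=D with J=2, D=1; with digits 1,2,4,6,7 already taken and all letters distinct, the only value for N is 8, so N=8.
Step 7. [col 5: D + E ≡ S (mod 10)] column 5 reads D+E+carry(0)=S with D=1; with digits 1,2,4,6,7,8 already taken and all letters distinct, the only value for E is 9, so E=9.
Step 8. [col 5: D + E ≡ S (mod 10)] in column 5 we have D+E≡S with carry-in 0; given D=1, E=9 and digits 1,2,4,6,7,8,9 already taken and all letters distinct, that pins S to 0 ⇒ S=0.

Answer: D=1, E=9, G=4, J=2, K=7, N=8, S=0, W=6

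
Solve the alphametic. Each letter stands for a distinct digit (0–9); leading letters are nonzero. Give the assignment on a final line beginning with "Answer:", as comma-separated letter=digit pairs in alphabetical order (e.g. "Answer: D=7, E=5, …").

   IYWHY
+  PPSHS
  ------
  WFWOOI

Step 1. [col 1: Y + S ≡ I (mod 10)] several values work for S in column 1 (Y + S ≡ I (mod 10), carry-in 0); try S=8. So S=8.
Step 2. [col 1: Y + S ≡ I (mod 10)] column 1 (Y + S ≡ I (mod 10), carry-in 0) doesn't pin I yet; pick I=3 and continue. So I=3.
Step 3. [W] W is the leading digit of a 6-digit sum of two 5-digit numbers; the final carry is exactly 1 ⇒ W=1.
Step 4. [col 1: Y + S ≡ I (mod 10)] in column 1 we have Y+S≡I with carry-in 0; given S=8, I=3 and digits 1,3,8 already taken and all letters distinct, that pins Y to 5. So Y=5.
Step 5. [col 2: H + H ≡ O (mod 10)] column 2 reads H+H+carry(1)=O with nothing yet; with digits 1,3,5,8 already taken and all letters distinct, the only value for H is 4. So H=4.
Step 6. [col 2: H + H ≡ O (mod 10)] column 2: given H=4, carry-in 1, and digits 1,3,4,5,8 already taken and all letters distinct, H+H≡O (mod 10) forces O=9 ⇒ O=9.
Step 7. [col 4: Y + P ≡ W (mod 10)] column 4: given Y=5, W=1, carry-in 0, and digits 1,3,4,5,8,9 already taken and all letters distinct, Y+P≡W (mod 10) forces P=6. So P=6.
Step 8. [col 5: I + P ≡ F (mod 10)] in column 5 we have I+P≡F with carry-in 1; given I=3, P=6 and digits 1,3,4,5,6,8,9 already taken and all letters distinct, that pins F to 0 ⇒ F=0.

Answer: F=0, H=4, I=3, O=9, P=6, S=8, W=1, Y=5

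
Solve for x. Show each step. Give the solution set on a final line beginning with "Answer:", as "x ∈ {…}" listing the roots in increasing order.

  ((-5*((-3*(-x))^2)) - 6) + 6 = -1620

Step 1. [((-5*((-3*(-x))^2)) - 6) + 6 = -1620] +6 is outermost — subtract 6 both sides, so sub: (-5*((-3*(-x))^2)) - 6 = -1626.
Step 2. [(-5*((-3*(-x))^2)) - 6 = -1626] peel the -6: add 6 from each side, so sub: -5*((-3*(-x))^2) = -1620.
Step 3. [-5*((-3*(-x))^2) = -1620] -5 out front; divide by -5. So div: (-3*(-x))^2 = 324.
Step 4. [(-3*(-x))^2 = 324] √ both sides: 324 ≥ 0 gives two branches ⇒ sqrt: -3*(-x) = 18 or -18.
Step 5. [-3*(-x) = 18 or -18] LHS = -3·(…); ÷-3 both sides. So div: -x = -6 or 6.
Step 6. [-x = -6 or 6] leading − — multiply by −1, so neg: x = 6 or -6.

Answer: x ∈ {-6, 6}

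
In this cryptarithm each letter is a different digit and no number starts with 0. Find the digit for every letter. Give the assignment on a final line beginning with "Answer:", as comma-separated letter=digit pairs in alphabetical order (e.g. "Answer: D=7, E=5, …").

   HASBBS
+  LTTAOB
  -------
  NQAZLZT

Step 1. [col 1: S + B ≡ T (mod 10)] column 1 (S + B ≡ T (mod 10), carry-in 0) doesn't pin B yet; pick B=8 and continue, so B=8.
Step 2. [col 1: S + B ≡ T (mod 10)] no forcing yet in column 1 (carry-in 0); S=2 is free and consistent — try it ⇒ S=2.
Step 3. [N] the sum has 7 digits but both addends have 6; that extra leading digit N is the final carry, namely 1 ⇒ N=1.
Step 4. [col 1: S + B ≡ T (mod 10)] in column 1 we have S+B≡T with carry-in 0; given S=2, B=8 and digits 1,2,8 already taken and all letters distinct, that pins T to 0 ⇒ T=0.
Step 5. [col 2: B + O ≡ Z (mod 10)] no forcing yet in column 2 (carry-in 1); Z=3 is free and consistent — try it, so Z=3.
Step 6. [col 2: B + O ≡ Z (mod 10)] in column 2 we have B+O≡Z with carry-in 1; given B=8, Z=3 and digits 0,1,2,3,8 already taken and all letters distinct, that pins O to 4. So O=4.
Step 7. [col 3: B + A ≡ L (mod 10)] column 3 (B + A ≡ L (mod 10), carry-in 1) doesn't pin A yet; pick A=7 and continue, so A=7.
Step 8. [col 3: B + A ≡ L (mod 10)] in column 3 we have B+A≡L with carry-in 1; given B=8, A=7 and digits 0,1,2,3,4,7,8 already taken and all letters distinct, that pins L to 6 ⇒ L=6.
Step 9. [col 6: H + L ≡ Q (mod 10)] from column 6 (L=6, carry-in 0, digits 0,1,2,3,4,6,7,8 already taken and all letters distinct): Q must equal 5 ⇒ Q=5.
Step 10. [col 6: H + L ≡ Q (mod 10)] column 6: given L=6, Q=5, carry-in 0, and digits 0,1,2,3,4,5,6,7,8 already taken and all letters distinct, H+L≡Q (mod 10) forces H=9 ⇒ H=9.

Answer: A=7, B=8, H=9, L=6, N=1, O=4, Q=5, S=2, T=0, Z=3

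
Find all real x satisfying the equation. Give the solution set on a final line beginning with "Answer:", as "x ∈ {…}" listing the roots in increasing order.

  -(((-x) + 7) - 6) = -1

Step 1. [-(((-x) + 7) - 6) = -1] flip signs both sides, so neg: ((-x) + 7) - 6 = 1.
Step 2. [((-x) + 7) - 6 = 1] the outer -6 inverts by adding 6. So sub: (-x) + 7 = 7.
Step 3. [(-x) + 7 = 7] peel the +7: subtract 7 from each side ⇒ sub: -x = 0.
Step 4. [-x = 0] leading − — multiply by −1 ⇒ neg: x = 0.

Answer: x ∈ {0}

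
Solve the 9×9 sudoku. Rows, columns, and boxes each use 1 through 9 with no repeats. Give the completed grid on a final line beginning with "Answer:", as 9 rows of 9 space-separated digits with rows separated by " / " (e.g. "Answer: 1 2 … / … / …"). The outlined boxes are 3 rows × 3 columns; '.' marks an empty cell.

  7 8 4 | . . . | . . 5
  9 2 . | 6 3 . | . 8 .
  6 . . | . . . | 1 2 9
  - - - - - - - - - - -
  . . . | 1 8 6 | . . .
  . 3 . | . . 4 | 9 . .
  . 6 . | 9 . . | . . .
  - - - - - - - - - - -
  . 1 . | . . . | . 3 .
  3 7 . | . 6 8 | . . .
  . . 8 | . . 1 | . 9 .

Step 1. [r3c2∈{5}] r3c2 is down to just 5 ⇒ r3c2=5.
Step 2. [r9c2∈{4}] r9c2's peers cover all but 4, so r9c2=4.
Step 3. [r1c4∈{2}] r1c4 is down to just 2 ⇒ r1c4=2.
Step 4. [r3c6∈{7}] r3c6 is down to just 7. So r3c6=7.
Step 5. [r7c3∈{2,5,6,9}] col 3 places 6 nowhere but r7c3. So r7c3=6.
Step 6. [r6c6∈{2,3,5}] r6c6 is the only open cell in col 6 admitting 3 ⇒ r6c6=3.
Step 7. [r7c6∈{2,5,9}] r7c6 is the only open cell in col 6 admitting 2, so r7c6=2.
Step 8. [r7c1∈{5}] nothing but 5 survives at r7c1 ⇒ r7c1=5.
Step 9. [r9c1∈{2}] only 2 remains possible at r9c1, so r9c1=2.
Step 10. [r4c1∈{4}] only 4 remains possible at r4c1 ⇒ r4c1=4.
Step 11. [r4c9∈{2,3,7}] across col 9, 3 lands solely at r4c9 ⇒ r4c9=3.
Step 12. [r7c5∈{4,7,9}] r7c5 is the only open cell in row 7 admitting 9 ⇒ r7c5=9.
Step 13. [r1c8∈{6}] r1c8's peers cover all but 6. So r1c8=6.
Step 14. [r5c9∈{1,2,6,7,8}] r5c9 is the only open cell in row 5 admitting 6 ⇒ r5c9=6.
Step 15. [r9c9∈{7}] r9c9 has the single candidate 7. So r9c9=7.
Step 16. [r9c5∈{5}] only 5 remains possible at r9c5. So r9c5=5.
Step 17. [r8c4∈{4}] only 4 remains possible at r8c4 ⇒ r8c4=4.
Step 18. [r6c8∈{1,4,5,7}] in col 8, 4 fits only at r6c8 ⇒ r6c8=4.
Step 19. [r5c4∈{5,7}] in col 4, 5 fits only at r5c4, so r5c4=5.
Step 20. [r2c7∈{4,7}] across row 2, 7 lands solely at r2c7 ⇒ r2c7=7.
Step 21. [r5c1∈{1,8}] r5c1 is the only open cell in row 5 admitting 8 ⇒ r5c1=8.
Step 22. [r6c1∈{1}] r6c1's peers cover all but 1. So r6c1=1.
Step 23. [r5c8∈{1,7}] r5c8 is the only open cell in row 5 admitting 1 ⇒ r5c8=1.
Step 24. [r7c7∈{4,8}] across col 7, 4 lands solely at r7c7. So r7c7=4.
Step 25. [r6c7∈{2,5,8}] col 7 places 8 nowhere but r6c7 ⇒ r6c7=8.
Step 26. [r6c9∈{2}] r6c9's peers cover all but 2 ⇒ r6c9=2.
Step 27. [r4c3∈{2,5,7,9}] 2 has one home in row 4: r4c3 ⇒ r4c3=2.
Step 28. [r5c3∈{7}] r5c3 is down to just 7, so r5c3=7.
Step 29. [r8c8∈{5}] r8c8 has the single candidate 5 ⇒ r8c8=5.
Step 30. [r8c9∈{1}] r8c9's peers cover all but 1 ⇒ r8c9=1.
Step 31. [r2c3∈{1}] r2c3 has the single candidate 1, so r2c3=1.
Step 32. [r6c3∈{5}] only 5 remains possible at r6c3, so r6c3=5.
Step 33. [r7c4∈{7}] r7c4 is down to just 7. So r7c4=7.
Step 34. [r4c7∈{5}] r4c7 has the single candidate 5, so r4c7=5.
Step 35. [r2c6∈{5}] only 5 remains possible at r2c6 ⇒ r2c6=5.
Step 36. [r8c3∈{9}] r8c3's peers cover all but 9, so r8c3=9.
Step 37. [r2c9∈{4}] r2c9 has the single candidate 4 ⇒ r2c9=4.
Step 38. [r8c7∈{2}] nothing but 2 survives at r8c7, so r8c7=2.
Step 39. [r4c8∈{7}] r4c8's peers cover all but 7 ⇒ r4c8=7.
Step 40. [r1c7∈{3}] r1c7's peers cover all but 3. So r1c7=3.
Step 41. [r9c7∈{6}] only 6 remains possible at r9c7, so r9c7=6.
Step 42. [r7c9∈{8}] r7c9 has the single candidate 8. So r7c9=8.
Step 43. [r3c5∈{4}] r3c5 has the single candidate 4 ⇒ r3c5=4.
Step 44. [r1c6∈{9}] r1c6 is down to just 9, so r1c6=9.
Step 45. [r6c5∈{7}] r6c5's peers cover all but 7 ⇒ r6c5=7.
Step 46. [r9c4∈{3}] r9c4's peers cover all but 3 ⇒ r9c4=3.
Step 47. [r3c3∈{3}] only 3 remains possible at r3c3, so r3c3=3.
Step 48. [r5c5∈{2}] r5c5's peers cover all but 2. So r5c5=2.
Step 49. [r1c5∈{1}] r1c5 has the single candidate 1, so r1c5=1.
Step 50. [r3c4∈{8}] only 8 remains possible at r3c4 ⇒ r3c4=8.
Step 51. [r4c2∈{9}] r4c2's peers cover all but 9. So r4c2=9.

Answer: 7 8 4 2 1 9 3 6 5 / 9 2 1 6 3 5 7 8 4 / 6 5 3 8 4 7 1 2 9 / 4 9 2 1 8 6 5 7 3 / 8 3 7 5 2 4 9 1 6 / 1 6 5 9 7 3 8 4 2 / 5 1 6 7 9 2 4 3 8 / 3 7 9 4 6 8 2 5 1 / 2 4 8 3 5 1 6 9 7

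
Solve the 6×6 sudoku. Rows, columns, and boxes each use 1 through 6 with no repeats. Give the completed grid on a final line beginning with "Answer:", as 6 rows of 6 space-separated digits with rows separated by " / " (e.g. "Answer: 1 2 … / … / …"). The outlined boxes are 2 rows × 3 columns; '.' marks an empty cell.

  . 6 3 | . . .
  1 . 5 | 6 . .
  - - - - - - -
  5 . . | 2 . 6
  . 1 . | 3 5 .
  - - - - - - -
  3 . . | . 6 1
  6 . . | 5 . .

Step 1. [r4c6∈{4}] r4c6 is down to just 4. So r4c6=4.
Step 2. [r5c4∈{4}] r5c4 has the single candidate 4, so r5c4=4.
Step 3. [r5c3∈{2}] only 2 remains possible at r5c3, so r5c3=2.
Step 4. [r2c2∈{2,4}] r2c2 is the only open cell in col 2 admitting 2. So r2c2=2.
Step 5. [r2c6∈{3}] nothing but 3 survives at r2c6 ⇒ r2c6=3.
Step 6. [r3c3∈{4}] r3c3 has the single candidate 4, so r3c3=4.
Step 7. [r6c6∈{2}] r6c6 is down to just 2 ⇒ r6c6=2.
Step 8. [r1c5∈{1,2,4}] row 1 places 2 nowhere but r1c5. So r1c5=2.
Step 9. [r6c2∈{4}] r6c2's peers cover all but 4, so r6c2=4.
Step 10. [r4c1∈{2}] r4c1 has the single candidate 2, so r4c1=2.
Step 11. [r2c5∈{4}] r2c5 is down to just 4. So r2c5=4.
Step 12. [r3c2∈{3}] only 3 remains possible at r3c2. So r3c2=3.
Step 13. [r1c1∈{4}] r1c1 is down to just 4, so r1c1=4.
Step 14. [r6c5∈{3}] r6c5's peers cover all but 3 ⇒ r6c5=3.
Step 15. [r4c3∈{6}] r4c3's peers cover all but 6, so r4c3=6.
Step 16. [r3c5∈{1}] r3c5 is down to just 1, so r3c5=1.
Step 17. [r1c4∈{1}] only 1 remains possible at r1c4, so r1c4=1.
Step 18. [r6c3∈{1}] r6c3 is down to just 1 ⇒ r6c3=1.
Step 19. [r1c6∈{5}] r1c6 has the single candidate 5 ⇒ r1c6=5.
Step 20. [r5c2∈{5}] r5c2 is down to just 5, so r5c2=5.

Answer: 4 6 3 1 2 5 / 1 2 5 6 4 3 / 5 3 4 2 1 6 / 2 1 6 3 5 4 / 3 5 2 4 6 1 / 6 4 1 5 3 2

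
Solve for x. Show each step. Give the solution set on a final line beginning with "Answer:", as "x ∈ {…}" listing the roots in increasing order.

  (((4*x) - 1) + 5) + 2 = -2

Step 1. [(((4*x) - 1) + 5) + 2 = -2] peel the +2: subtract 2 from each side. So sub: ((4*x) - 1) + 5 = -4.
Step 2. [((4*x) - 1) + 5 = -4] 5 comes off first (subtract 5), so sub: (4*x) - 1 = -9.
Step 3. [(4*x) - 1 = -9] the outer -1 inverts by adding 1. So sub: 4*x = -8.
Step 4. [4*x = -8] 4 out front; divide by 4. So div: x = -2.

Answer: x ∈ {-2}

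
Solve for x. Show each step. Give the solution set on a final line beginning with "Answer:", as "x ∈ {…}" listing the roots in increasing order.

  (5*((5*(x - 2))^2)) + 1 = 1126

Step 1. [(5*((5*(x - 2))^2)) + 1 = 1126] peel the +1: subtract 1 from each side. So sub: 5*((5*(x - 2))^2) = 1125.
Step 2. [5*((5*(x - 2))^2) = 1125] 5·(inner) — divide through by 5, so div: (5*(x - 2))^2 = 225.
Step 3. [(5*(x - 2))^2 = 225] √ both sides: 225 ≥ 0 gives two branches. So sqrt: 5*(x - 2) = 15 or -15.
Step 4. [5*(x - 2) = 15 or -15] LHS = 5·(…); ÷5 both sides ⇒ div: x - 2 = 3 or -3.
Step 5. [x - 2 = 3 or -3] 2 comes off first (add 2), so sub: x = 5 or -1.

Answer: x ∈ {-1, 5}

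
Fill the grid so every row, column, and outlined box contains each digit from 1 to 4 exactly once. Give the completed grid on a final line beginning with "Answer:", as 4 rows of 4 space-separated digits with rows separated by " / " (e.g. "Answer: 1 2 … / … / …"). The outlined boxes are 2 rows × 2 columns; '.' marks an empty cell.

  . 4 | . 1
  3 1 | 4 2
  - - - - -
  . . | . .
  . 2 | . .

Step 1. [r3c3∈{1,2,3}] r3c3 is the only open cell in row 3 admitting 2. So r3c3=2.
Step 2. [r3c1∈{1,4}] r3c1 is the only open cell in row 3 admitting 1 ⇒ r3c1=1.
Step 3. [r3c4∈{3,4}] 4 has one home in row 3: r3c4, so r3c4=4.
Step 4. [r4c3∈{1,3}] across row 4, 1 lands solely at r4c3. So r4c3=1.
Step 5. [r1c3∈{3}] r1c3's peers cover all but 3 ⇒ r1c3=3.
Step 6. [r4c1∈{4}] r4c1's peers cover all but 4, so r4c1=4.
Step 7. [r1c1∈{2}] r1c1 has the single candidate 2. So r1c1=2.
Step 8. [r3c2∈{3}] only 3 remains possible at r3c2 ⇒ r3c2=3.
Step 9. [r4c4∈{3}] r4c4's peers cover all but 3 ⇒ r4c4=3.

Answer: 2 4 3 1 / 3 1 4 2 / 1 3 2 4 / 4 2 1 3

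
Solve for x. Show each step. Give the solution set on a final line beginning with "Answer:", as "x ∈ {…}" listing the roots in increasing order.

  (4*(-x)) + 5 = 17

Step 1. [(4*(-x)) + 5 = 17] subtract 5: x sits inside (… + 5), so sub: 4*(-x) = 12.
Step 2. [4*(-x) = 12] divide by the outer 4, so div: -x = 3.
Step 3. [-x = 3] flip signs both sides, so neg: x = -3.

Answer: x ∈ {-3}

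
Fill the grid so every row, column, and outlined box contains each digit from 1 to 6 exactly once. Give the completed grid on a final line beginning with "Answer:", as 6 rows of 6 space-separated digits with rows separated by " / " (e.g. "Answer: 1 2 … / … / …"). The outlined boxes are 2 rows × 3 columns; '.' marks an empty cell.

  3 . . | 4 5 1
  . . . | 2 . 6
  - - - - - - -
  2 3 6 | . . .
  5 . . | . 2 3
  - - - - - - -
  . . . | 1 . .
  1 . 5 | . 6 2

Step 1. [r6c2∈{4}] r6c2 is down to just 4 ⇒ r6c2=4.
Step 2. [r1c2∈{2,6}] in row 1, 6 fits only at r1c2, so r1c2=6.
Step 3. [r4c3∈{1,4}] r4c3 is the only open cell in row 4 admitting 4, so r4c3=4.
Step 4. [r5c3∈{2,3}] in col 3, 3 fits only at r5c3. So r5c3=3.
Step 5. [r5c6∈{4,5}] 5 has one home in row 5: r5c6, so r5c6=5.
Step 6. [r4c2∈{1}] r4c2 is down to just 1. So r4c2=1.
Step 7. [r3c6∈{4}] only 4 remains possible at r3c6. So r3c6=4.
Step 8. [r2c5∈{3}] r2c5's peers cover all but 3. So r2c5=3.
Step 9. [r2c1∈{4}] r2c1's peers cover all but 4. So r2c1=4.
Step 10. [r1c3∈{2}] only 2 remains possible at r1c3, so r1c3=2.
Step 11. [r3c4∈{5}] only 5 remains possible at r3c4 ⇒ r3c4=5.
Step 12. [r5c5∈{4}] r5c5 has the single candidate 4. So r5c5=4.
Step 13. [r6c4∈{3}] r6c4 is down to just 3 ⇒ r6c4=3.
Step 14. [r3c5∈{1}] r3c5 has the single candidate 1. So r3c5=1.
Step 15. [r5c2∈{2}] r5c2's peers cover all but 2 ⇒ r5c2=2.
Step 16. [r2c3∈{1}] only 1 remains possible at r2c3. So r2c3=1.
Step 17. [r5c1∈{6}] r5c1 has the single candidate 6, so r5c1=6.
Step 18. [r4c4∈{6}] only 6 remains possible at r4c4. So r4c4=6.
Step 19. [r2c2∈{5}] nothing but 5 survives at r2c2, so r2c2=5.

Answer: 3 6 2 4 5 1 / 4 5 1 2 3 6 / 2 3 6 5 1 4 / 5 1 4 6 2 3 / 6 2 3 1 4 5 / 1 4 5 3 6 2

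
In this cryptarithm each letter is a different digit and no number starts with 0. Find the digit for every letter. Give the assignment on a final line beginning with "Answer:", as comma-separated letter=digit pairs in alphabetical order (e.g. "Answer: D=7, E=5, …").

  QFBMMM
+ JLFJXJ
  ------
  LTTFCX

Step 1. [col 1: M + J ≡ X (mod 10)] several values work for J in column 1 (M + J ≡ X (mod 10), carry-in 0); try J=3, so J=3.
Step 2. [col 1: M + J ≡ X (mod 10)] no forcing yet in column 1 (carry-in 0); X=1 is free and consistent — try it. So X=1.
Step 3. [col 1: M + J ≡ X (mod 10)] from column 1 (J=3, X=1, carry-in 0, digits 1,3 already taken and all letters distinct): M must equal 8 ⇒ M=8.
Step 4. [col 2: M + X ≡ C (mod 10)] from column 2 (M=8, X=1, carry-in 1, digits 1,3,8 already taken and all letters distinct): C must equal 0 ⇒ C=0.
Step 5. [col 3: M + J ≡ F (mod 10)] from column 3 (M=8, J=3, carry-in 1, digits 0,1,3,8 already taken and all letters distinct): F must equal 2. So F=2.
Step 6. [col 4: B + F ≡ T (mod 10)] B=6 is one option consistent with column 4 (B + F ≡ T (mod 10), carry-in 1) — take it, so B=6.
Step 7. [col 4: B + F ≡ T (mod 10)] from column 4 (B=6, F=2, carry-in 1, digits 0,1,2,3,6,8 already taken and all letters distinct): T must equal 9. So T=9.
Step 8. [col 5: F + L ≡ T (mod 10)] from column 5 (F=2, T=9, carry-in 0, digits 0,1,2,3,6,8,9 already taken and all letters distinct): L must equal 7. So L=7.
Step 9. [col 6: Q + J ≡ L (mod 10)] column 6 reads Q+J+carry(0)=L with J=3, L=7; with digits 0,1,2,3,6,7,8,9 already taken and all letters distinct, the only value for Q is 4 ⇒ Q=4.

Answer: B=6, C=0, F=2, J=3, L=7, M=8, Q=4, T=9, X=1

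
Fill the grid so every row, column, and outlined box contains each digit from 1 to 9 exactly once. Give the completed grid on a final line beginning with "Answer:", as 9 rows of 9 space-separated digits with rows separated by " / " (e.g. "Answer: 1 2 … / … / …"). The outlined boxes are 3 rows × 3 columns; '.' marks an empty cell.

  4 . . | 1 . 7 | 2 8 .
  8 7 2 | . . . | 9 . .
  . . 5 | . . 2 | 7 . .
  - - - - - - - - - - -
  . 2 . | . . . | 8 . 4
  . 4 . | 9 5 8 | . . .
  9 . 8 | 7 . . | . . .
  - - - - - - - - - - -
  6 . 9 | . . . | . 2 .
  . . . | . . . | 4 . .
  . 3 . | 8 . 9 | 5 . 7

Step 1. [r6c5∈{1,2,3,4,6}] box 5 places 2 nowhere but r6c5 ⇒ r6c5=2.
Step 2. [r4c8∈{1,3,5,6,7,9}] 9 has one home in row 4: r4c8 ⇒ r4c8=9.
Step 3. [r1c9∈{3,5,6}] in row 1, 5 fits only at r1c9, so r1c9=5.
Step 4. [r4c1∈{1,3,5,7}] r4c1 is the only open cell in row 4 admitting 5. So r4c1=5.
Step 5. [r4c3∈{1,3,6,7}] 7 has one home in row 4: r4c3, so r4c3=7.
Step 6. [r8c3∈{1}] nothing but 1 survives at r8c3. So r8c3=1.
Step 7. [r6c6∈{1,3,4,6}] r6c6 is the only open cell in row 6 admitting 4, so r6c6=4.
Step 8. [r8c4∈{2,3,5,6}] r8c4 is the only open cell in col 4 admitting 2. So r8c4=2.
Step 9. [r3c5∈{3,4,6,8,9}] row 3 places 8 nowhere but r3c5, so r3c5=8.
Step 10. [r7c5∈{1,3,4,7}] across row 7, 7 lands solely at r7c5 ⇒ r7c5=7.
Step 11. [r7c4∈{3,4,5}] 4 has one home in row 7: r7c4, so r7c4=4.
Step 12. [r3c8∈{1,3,4,6}] row 3 places 4 nowhere but r3c8 ⇒ r3c8=4.
Step 13. [r5c8∈{1,3,6,7}] 7 has one home in row 5: r5c8. So r5c8=7.
Step 14. [r8c9∈{3,6,8,9}] in row 8, 9 fits only at r8c9, so r8c9=9.
Step 15. [r7c9∈{1,3,8}] r7c9 is the only open cell in col 9 admitting 8, so r7c9=8.
Step 16. [r1c5∈{3,6,9}] in col 5, 9 fits only at r1c5. So r1c5=9.
Step 17. [r1c3∈{3,6}] r1c3 is the only open cell in row 1 admitting 3, so r1c3=3.
Step 18. [r5c1∈{1,3}] col 1 places 3 nowhere but r5c1, so r5c1=3.
Step 19. [r6c2∈{1,6}] in box 4, 1 fits only at r6c2, so r6c2=1.
Step 20. [r2c4∈{3,5,6}] col 4 places 5 nowhere but r2c4 ⇒ r2c4=5.
Step 21. [r6c8∈{3,5,6}] in row 6, 5 fits only at r6c8. So r6c8=5.
Step 22. [r2c5∈{3,4,6}] across row 2, 4 lands solely at r2c5 ⇒ r2c5=4.
Step 23. [r5c3∈{6}] r5c3's peers cover all but 6 ⇒ r5c3=6.
Step 24. [r7c2∈{5}] r7c2's peers cover all but 5 ⇒ r7c2=5.
Step 25. [r8c6∈{3,5,6}] 5 has one home in row 8: r8c6, so r8c6=5.
Step 26. [r6c7∈{3,6}] col 7 places 6 nowhere but r6c7. So r6c7=6.
Step 27. [r7c7∈{1,3}] r7c7 is the only open cell in col 7 admitting 3, so r7c7=3.
Step 28. [r2c8∈{1,3,6}] r2c8 is the only open cell in col 8 admitting 3 ⇒ r2c8=3.
Step 29. [r4c6∈{1,3,6}] 3 has one home in col 6: r4c6 ⇒ r4c6=3.
Step 30. [r2c9∈{1,6}] in row 2, 1 fits only at r2c9, so r2c9=1.
Step 31. [r9c8∈{1,6}] r9c8 is the only open cell in col 8 admitting 1, so r9c8=1.
Step 32. [r4c4∈{6}] nothing but 6 survives at r4c4, so r4c4=6.
Step 33. [r8c8∈{6}] r8c8 is down to just 6, so r8c8=6.
Step 34. [r3c2∈{6,9}] 9 has one home in row 3: r3c2 ⇒ r3c2=9.
Step 35. [r7c6∈{1}] only 1 remains possible at r7c6. So r7c6=1.
Step 36. [r6c9∈{3}] only 3 remains possible at r6c9, so r6c9=3.
Step 37. [r5c7∈{1}] r5c7's peers cover all but 1 ⇒ r5c7=1.
Step 38. [r5c9∈{2}] r5c9's peers cover all but 2, so r5c9=2.
Step 39. [r3c4∈{3}] r3c4 has the single candidate 3. So r3c4=3.
Step 40. [r8c2∈{8}] nothing but 8 survives at r8c2 ⇒ r8c2=8.
Step 41. [r8c5∈{3}] r8c5's peers cover all but 3 ⇒ r8c5=3.
Step 42. [r9c1∈{2}] nothing but 2 survives at r9c1 ⇒ r9c1=2.
Step 43. [r9c5∈{6}] nothing but 6 survives at r9c5 ⇒ r9c5=6.
Step 44. [r3c9∈{6}] r3c9 has the single candidate 6. So r3c9=6.
Step 45. [r8c1∈{7}] only 7 remains possible at r8c1 ⇒ r8c1=7.
Step 46. [r1c2∈{6}] r1c2's peers cover all but 6. So r1c2=6.
Step 47. [r2c6∈{6}] r2c6's peers cover all but 6 ⇒ r2c6=6.
Step 48. [r4c5∈{1}] nothing but 1 survives at r4c5, so r4c5=1.
Step 49. [r9c3∈{4}] r9c3's peers cover all but 4, so r9c3=4.
Step 50. [r3c1∈{1}] r3c1's peers cover all but 1. So r3c1=1.

Answer: 4 6 3 1 9 7 2 8 5 / 8 7 2 5 4 6 9 3 1 / 1 9 5 3 8 2 7 4 6 / 5 2 7 6 1 3 8 9 4 / 3 4 6 9 5 8 1 7 2 / 9 1 8 7 2 4 6 5 3 / 6 5 9 4 7 1 3 2 8 / 7 8 1 2 3 5 4 6 9 / 2 3 4 8 6 9 5 1 7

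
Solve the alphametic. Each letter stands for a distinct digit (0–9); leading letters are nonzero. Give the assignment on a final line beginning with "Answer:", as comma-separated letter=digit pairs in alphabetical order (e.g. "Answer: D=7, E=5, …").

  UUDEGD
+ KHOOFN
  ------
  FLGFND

Step 1. [col 1: D + N ≡ D (mod 10)] column 1: given nothing yet, carry-in 0, and all letters distinct, none taken yet, D+N≡D (mod 10) forces N=0. So N=0.
Step 2. [col 1: D + N ≡ D (mod 10)] D=8 is one option consistent with column 1 (D + N ≡ D (mod 10), carry-in 0) — take it, so D=8.
Step 3. [col 2: G + F ≡ N (mod 10)] F=9 is one option consistent with column 2 (G + F ≡ N (mod 10), carry-in 0) — take it. So F=9.
Step 4. [col 2: G + F ≡ N (mod 10)] from column 2 (F=9, N=0, carry-in 0, digits 0,8,9 already taken and all letters distinct): G must equal 1, so G=1.
Step 5. [col 3: E + O ≡ F (mod 10)] column 3 (E + O ≡ F (mod 10), carry-in 1) doesn't pin O yet; pick O=3 and continue, so O=3.
Step 6. [col 3: E + O ≡ F (mod 10)] column 3: given O=3, F=9, carry-in 1, and digits 0,1,3,8,9 already taken and all letters distinct, E+O≡F (mod 10) forces E=5 ⇒ E=5.
Step 7. [col 5: U + H ≡ L (mod 10)] several values work for U in column 5 (U + H ≡ L (mod 10), carry-in 1); try U=6. So U=6.
Step 8. [col 5: U + H ≡ L (mod 10)] in column 5 we have U+H≡L with carry-in 1; given U=6 and digits 0,1,3,5,6,8,9 already taken and all letters distinct, that pins L to 4, so L=4.
Step 9. [col 5: U + H ≡ L (mod 10)] from column 5 (U=6, L=4, carry-in 1, digits 0,1,3,4,5,6,8,9 already taken and all letters distinct): H must equal 7, so H=7.
Step 10. [col 6: U + K ≡ F (mod 10)] column 6 reads U+K+carry(1)=F with U=6, F=9; with digits 0,1,3,4,5,6,7,8,9 already taken and all letters distinct, the only value for K is 2. So K=2.

Answer: D=8, E=5, F=9, G=1, H=7, K=2, L=4, N=0, O=3, U=6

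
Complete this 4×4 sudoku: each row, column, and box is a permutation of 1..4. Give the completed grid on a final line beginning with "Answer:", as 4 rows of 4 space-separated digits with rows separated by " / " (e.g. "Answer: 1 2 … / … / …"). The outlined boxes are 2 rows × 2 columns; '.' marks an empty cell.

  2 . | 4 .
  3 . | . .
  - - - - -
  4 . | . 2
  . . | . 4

Step 1. [r1c2∈{1}] r1c2 has the single candidate 1, so r1c2=1.
Step 2. [r3c3∈{1,3}] across row 3, 1 lands solely at r3c3. So r3c3=1.
Step 3. [r3c2∈{3}] r3c2's peers cover all but 3 ⇒ r3c2=3.
Step 4. [r4c3∈{3}] r4c3 has the single candidate 3, so r4c3=3.
Step 5. [r1c4∈{3}] nothing but 3 survives at r1c4 ⇒ r1c4=3.
Step 6. [r2c2∈{4}] only 4 remains possible at r2c2, so r2c2=4.
Step 7. [r2c3∈{2}] r2c3 has the single candidate 2 ⇒ r2c3=2.
Step 8. [r2c4∈{1}] only 1 remains possible at r2c4. So r2c4=1.
Step 9. [r4c1∈{1}] r4c1 is down to just 1 ⇒ r4c1=1.
Step 10. [r4c2∈{2}] only 2 remains possible at r4c2 ⇒ r4c2=2.

Answer: 2 1 4 3 / 3 4 2 1 / 4 3 1 2 / 1 2 3 4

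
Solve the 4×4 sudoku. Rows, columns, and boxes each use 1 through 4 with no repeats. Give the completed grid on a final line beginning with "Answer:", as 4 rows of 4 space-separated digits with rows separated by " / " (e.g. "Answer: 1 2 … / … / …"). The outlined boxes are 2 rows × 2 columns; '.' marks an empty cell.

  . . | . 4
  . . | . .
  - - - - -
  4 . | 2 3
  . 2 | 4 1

Step 1. [r1c1∈{1,2,3}] row 1 places 2 nowhere but r1c1, so r1c1=2.
Step 2. [r2c1∈{1,3}] 1 has one home in col 1: r2c1, so r2c1=1.
Step 3. [r1c2∈{3}] r1c2's peers cover all but 3, so r1c2=3.
Step 4. [r2c3∈{3}] only 3 remains possible at r2c3. So r2c3=3.
Step 5. [r1c3∈{1}] nothing but 1 survives at r1c3, so r1c3=1.
Step 6. [r2c4∈{2}] nothing but 2 survives at r2c4, so r2c4=2.
Step 7. [r4c1∈{3}] only 3 remains possible at r4c1, so r4c1=3.
Step 8. [r3c2∈{1}] nothing but 1 survives at r3c2, so r3c2=1.
Step 9. [r2c2∈{4}] r2c2 has the single candidate 4, so r2c2=4.

Answer: 2 3 1 4 / 1 4 3 2 / 4 1 2 3 / 3 2 4 1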